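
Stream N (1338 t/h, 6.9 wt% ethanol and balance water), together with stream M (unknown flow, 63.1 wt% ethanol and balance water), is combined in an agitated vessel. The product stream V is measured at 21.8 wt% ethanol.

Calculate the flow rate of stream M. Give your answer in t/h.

482.7 t/h

Let M be the unknown flow. Total out = 1338 + M.
ethanol balance: 92.322 + 0.631·M = 0.218·(1338 + M)
(0.631 − 0.218)·M = 0.218×1338 − 92.322 = 199.36
M = 199.36 / 0.413 = 482.72 t/h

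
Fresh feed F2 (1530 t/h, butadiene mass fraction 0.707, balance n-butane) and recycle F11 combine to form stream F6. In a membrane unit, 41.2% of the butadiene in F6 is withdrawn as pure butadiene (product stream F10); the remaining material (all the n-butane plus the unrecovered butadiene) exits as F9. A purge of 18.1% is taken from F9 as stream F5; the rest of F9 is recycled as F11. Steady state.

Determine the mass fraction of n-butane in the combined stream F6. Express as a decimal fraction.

n-butane enters only via F2 and leaves only via the purge: 1530×0.293 = 0.181×(n-butane in F9), and the membrane unit passes all n-butane, so n-butane in F6 = n-butane in F9 = 2476.7 t/h.
butadiene in F6: m_A = 1530×0.707 + (1−0.181)·(1−0.412)·m_A, so m_A = 1081.7/0.5184 = 2086.5 t/h.
F6 = 2086.5 + 2476.7 = 4563.3 t/h.
n-butane fraction in F6 = 2476.7/4563.3 = 0.543.

0.543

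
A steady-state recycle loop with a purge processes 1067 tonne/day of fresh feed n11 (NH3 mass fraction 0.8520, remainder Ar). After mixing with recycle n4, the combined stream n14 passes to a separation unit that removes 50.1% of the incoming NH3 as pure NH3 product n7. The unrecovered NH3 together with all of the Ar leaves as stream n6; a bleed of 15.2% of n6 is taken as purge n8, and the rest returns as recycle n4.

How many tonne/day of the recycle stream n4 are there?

Ar enters only via n11 and leaves only via the purge: 1067×0.148 = 0.152×(Ar in n6), and the separation unit passes all Ar, so Ar in n14 = Ar in n6 = 1038.9 tonne/day.
NH3 in n14: m_A = 1067×0.852 + (1−0.152)·(1−0.501)·m_A, so m_A = 909.08/0.5768 = 1576 tonne/day.
n6 = (1−0.501)×1576 + 1038.9 = 1825.3 tonne/day.
Recycle n4 = (1−0.152)×1825.3 = 1547.9 tonne/day.

1548 tonne/day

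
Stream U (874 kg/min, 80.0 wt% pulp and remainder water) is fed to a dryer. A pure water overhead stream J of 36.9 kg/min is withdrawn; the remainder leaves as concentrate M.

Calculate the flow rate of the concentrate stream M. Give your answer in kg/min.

Concentrate = 874 − 36.9 = 837.1 kg/min.

837.1 kg/min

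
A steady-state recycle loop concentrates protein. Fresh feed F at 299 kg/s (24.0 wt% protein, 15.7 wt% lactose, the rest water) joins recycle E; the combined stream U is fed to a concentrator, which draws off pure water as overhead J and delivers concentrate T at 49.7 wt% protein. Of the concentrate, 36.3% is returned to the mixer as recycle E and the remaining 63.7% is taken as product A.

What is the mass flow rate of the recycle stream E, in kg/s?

Overall protein balance (none leaves overhead): protein in fresh feed = protein in product, i.e. 299×0.240 = (1−0.363)·T·0.497.
T = 71.76/(0.497×0.637) = 226.67 kg/s.
Recycle E = 0.363×226.67 = 82.28 kg/s.

82.28 kg/s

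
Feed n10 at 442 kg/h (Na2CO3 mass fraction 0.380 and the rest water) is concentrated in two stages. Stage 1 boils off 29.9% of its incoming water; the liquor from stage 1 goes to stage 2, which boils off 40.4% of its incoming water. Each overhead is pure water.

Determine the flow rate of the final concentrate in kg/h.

282.5 kg/h

water in feed = 442×0.620 = 274.04 kg/h.
After stage 1: water left = (1−0.299)×274.04 = 192.1; stream total = 360.06 kg/h.
After stage 2: water left = (1−0.404)×192.1 = 114.49; final concentrate = 282.45 kg/h.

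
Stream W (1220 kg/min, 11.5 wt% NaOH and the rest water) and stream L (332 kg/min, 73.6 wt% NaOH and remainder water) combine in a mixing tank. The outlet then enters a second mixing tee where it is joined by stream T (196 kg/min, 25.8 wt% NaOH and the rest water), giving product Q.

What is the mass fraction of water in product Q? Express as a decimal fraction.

0.751

Overall, product flow = 1748 kg/min.
water in = 1220×0.885 + 332×0.264 + 196×0.742 = 1312.8 kg/min.
water fraction in Q = 0.751.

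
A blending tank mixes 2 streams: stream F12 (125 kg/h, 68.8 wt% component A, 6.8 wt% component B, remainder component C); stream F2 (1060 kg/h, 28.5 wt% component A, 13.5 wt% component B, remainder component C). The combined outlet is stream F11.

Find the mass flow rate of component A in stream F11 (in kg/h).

component A out = component A in = 125×0.688 + 1060×0.285 = 388.1 kg/h.

388.1 kg/h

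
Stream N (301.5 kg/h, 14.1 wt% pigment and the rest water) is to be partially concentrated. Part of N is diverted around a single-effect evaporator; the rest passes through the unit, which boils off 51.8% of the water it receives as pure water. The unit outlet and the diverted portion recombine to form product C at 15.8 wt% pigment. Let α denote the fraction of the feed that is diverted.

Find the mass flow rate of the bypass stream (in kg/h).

All 301.5×0.141 = 42.511 kg/h of pigment reaches C, so C = 42.511/0.158 = 269.06 kg/h and vapour = 32.44 kg/h.
The evaporator receives (1−α)·301.5 of feed at 0.859 water and removes 0.518 of that water:
0.518×0.859×(1−α)×301.5 = 32.44
(1−α) = 32.44/134.16 = 0.2418;  α = 0.7582.
Bypass flow = 0.7582×301.5 = 228.6 kg/h.

228.6 kg/h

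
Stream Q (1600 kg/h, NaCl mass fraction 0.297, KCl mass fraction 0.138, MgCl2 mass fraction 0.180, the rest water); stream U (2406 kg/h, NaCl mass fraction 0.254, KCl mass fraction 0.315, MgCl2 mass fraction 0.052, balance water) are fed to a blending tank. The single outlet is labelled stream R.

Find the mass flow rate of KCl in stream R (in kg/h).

978.7 kg/h

KCl out = KCl in = 1600×0.138 + 2406×0.315 = 978.69 kg/h.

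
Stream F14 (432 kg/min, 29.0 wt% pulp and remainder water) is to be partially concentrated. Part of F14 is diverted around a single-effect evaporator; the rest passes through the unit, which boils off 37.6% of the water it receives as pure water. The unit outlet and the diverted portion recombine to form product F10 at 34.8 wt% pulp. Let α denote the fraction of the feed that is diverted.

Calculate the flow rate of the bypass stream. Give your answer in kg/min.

162.3 kg/min

All 432×0.290 = 125.28 kg/min of pulp reaches F10, so F10 = 125.28/0.348 = 360 kg/min and vapour = 72 kg/min.
The evaporator receives (1−α)·432 of feed at 0.710 water and removes 0.376 of that water:
0.376×0.710×(1−α)×432 = 72
(1−α) = 72/115.33 = 0.6243;  α = 0.3757.
Bypass flow = 0.3757×432 = 162.3 kg/min.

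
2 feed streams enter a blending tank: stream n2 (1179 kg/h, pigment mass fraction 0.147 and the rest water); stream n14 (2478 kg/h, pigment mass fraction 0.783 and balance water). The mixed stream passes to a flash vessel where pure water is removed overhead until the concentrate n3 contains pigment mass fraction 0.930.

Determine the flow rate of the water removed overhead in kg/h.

1384 kg/h

pigment entering = 1179×0.147 + 2478×0.783 = 2113.6 kg/h.
All pigment reports to n3, so n3 = 2113.6/0.930 = 2272.7 kg/h.
Total feed = 3657 kg/h; overhead = 3657 − 2272.7 = 1384.3 kg/h.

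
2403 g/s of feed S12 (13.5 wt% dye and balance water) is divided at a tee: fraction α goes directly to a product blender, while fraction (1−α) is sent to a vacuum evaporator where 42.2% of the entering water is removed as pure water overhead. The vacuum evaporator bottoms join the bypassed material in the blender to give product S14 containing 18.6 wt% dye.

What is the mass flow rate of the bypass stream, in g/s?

598 g/s

All 2403×0.135 = 324.41 g/s of dye reaches S14, so S14 = 324.41/0.186 = 1744.1 g/s and vapour = 658.89 g/s.
The evaporator receives (1−α)·2403 of feed at 0.865 water and removes 0.422 of that water:
0.422×0.865×(1−α)×2403 = 658.89
(1−α) = 658.89/877.17 = 0.7512;  α = 0.2488.
Bypass flow = 0.2488×2403 = 597.98 g/s.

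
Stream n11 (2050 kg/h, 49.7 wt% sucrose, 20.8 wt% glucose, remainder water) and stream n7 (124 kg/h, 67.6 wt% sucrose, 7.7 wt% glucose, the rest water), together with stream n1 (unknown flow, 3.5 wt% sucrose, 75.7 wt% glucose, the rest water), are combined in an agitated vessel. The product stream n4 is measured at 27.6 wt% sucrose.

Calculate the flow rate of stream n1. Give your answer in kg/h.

Let n1 be the unknown flow. Total out = 2174 + n1.
sucrose balance: 1102.7 + 0.035·n1 = 0.276·(2174 + n1)
(0.035 − 0.276)·n1 = 0.276×2174 − 1102.7 = -502.65
n1 = -502.65 / -0.241 = 2085.7 kg/h

2086 kg/h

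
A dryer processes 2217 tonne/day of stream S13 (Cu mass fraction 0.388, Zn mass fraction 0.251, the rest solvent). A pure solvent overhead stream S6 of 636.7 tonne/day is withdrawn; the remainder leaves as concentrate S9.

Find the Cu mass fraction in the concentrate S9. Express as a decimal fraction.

0.544

Cu is not removed: 2217×0.388 = 860.2 tonne/day of Cu enters S9.
Concentrate = 2217 − 636.7 = 1580.3 tonne/day.
Mass fraction = 860.2/1580.3 = 0.544.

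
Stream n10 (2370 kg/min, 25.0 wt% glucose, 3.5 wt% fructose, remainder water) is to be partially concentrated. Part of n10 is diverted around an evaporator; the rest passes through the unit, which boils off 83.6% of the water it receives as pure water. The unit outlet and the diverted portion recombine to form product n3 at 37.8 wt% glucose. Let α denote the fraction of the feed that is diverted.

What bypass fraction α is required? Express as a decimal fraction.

0.433

All 2370×0.250 = 592.5 kg/min of glucose reaches n3, so n3 = 592.5/0.378 = 1567.5 kg/min and vapour = 802.54 kg/min.
The evaporator receives (1−α)·2370 of feed at 0.715 water and removes 0.836 of that water:
0.836×0.715×(1−α)×2370 = 802.54
(1−α) = 802.54/1416.6 = 0.5665;  α = 0.4335.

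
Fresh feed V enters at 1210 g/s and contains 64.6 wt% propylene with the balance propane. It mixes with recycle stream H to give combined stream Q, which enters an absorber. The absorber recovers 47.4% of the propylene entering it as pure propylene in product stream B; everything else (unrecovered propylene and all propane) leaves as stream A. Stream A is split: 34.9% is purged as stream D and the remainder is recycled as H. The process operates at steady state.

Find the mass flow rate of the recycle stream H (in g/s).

1206 g/s

propane enters only via V and leaves only via the purge: 1210×0.354 = 0.349×(propane in A), and the absorber passes all propane, so propane in Q = propane in A = 1227.3 g/s.
propylene in Q: m_A = 1210×0.646 + (1−0.349)·(1−0.474)·m_A, so m_A = 781.66/0.6576 = 1188.7 g/s.
A = (1−0.474)×1188.7 + 1227.3 = 1852.6 g/s.
Recycle H = (1−0.349)×1852.6 = 1206 g/s.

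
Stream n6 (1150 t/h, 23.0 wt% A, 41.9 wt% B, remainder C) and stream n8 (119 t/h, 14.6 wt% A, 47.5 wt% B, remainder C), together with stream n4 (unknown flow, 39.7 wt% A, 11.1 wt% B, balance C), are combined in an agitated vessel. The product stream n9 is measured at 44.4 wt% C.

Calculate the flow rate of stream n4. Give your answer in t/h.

2389 t/h

Let n4 be the unknown flow. Total out = 1269 + n4.
C balance: 448.75 + 0.492·n4 = 0.444·(1269 + n4)
(0.492 − 0.444)·n4 = 0.444×1269 − 448.75 = 114.69
n4 = 114.69 / 0.048 = 2389.3 t/h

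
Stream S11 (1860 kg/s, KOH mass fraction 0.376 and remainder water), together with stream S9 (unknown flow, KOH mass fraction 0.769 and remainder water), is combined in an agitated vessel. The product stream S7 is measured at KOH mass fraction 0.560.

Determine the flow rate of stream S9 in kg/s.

1638 kg/s

Let S9 be the unknown flow. Total out = 1860 + S9.
KOH balance: 699.36 + 0.769·S9 = 0.560·(1860 + S9)
(0.769 − 0.560)·S9 = 0.560×1860 − 699.36 = 342.24
S9 = 342.24 / 0.209 = 1637.5 kg/s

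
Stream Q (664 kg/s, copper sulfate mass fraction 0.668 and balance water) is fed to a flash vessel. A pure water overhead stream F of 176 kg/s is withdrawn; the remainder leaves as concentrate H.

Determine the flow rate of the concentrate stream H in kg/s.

Concentrate = 664 − 176 = 488 kg/s.

488 kg/s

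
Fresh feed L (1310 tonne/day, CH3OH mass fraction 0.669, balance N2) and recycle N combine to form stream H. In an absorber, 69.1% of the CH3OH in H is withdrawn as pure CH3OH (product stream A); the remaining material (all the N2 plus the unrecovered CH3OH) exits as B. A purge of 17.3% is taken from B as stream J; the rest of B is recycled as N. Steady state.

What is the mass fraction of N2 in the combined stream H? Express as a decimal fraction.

N2 enters only via L and leaves only via the purge: 1310×0.331 = 0.173×(N2 in B), and the absorber passes all N2, so N2 in H = N2 in B = 2506.4 tonne/day.
CH3OH in H: m_A = 1310×0.669 + (1−0.173)·(1−0.691)·m_A, so m_A = 876.39/0.7445 = 1177.2 tonne/day.
H = 1177.2 + 2506.4 = 3683.6 tonne/day.
N2 fraction in H = 2506.4/3683.6 = 0.680.

0.680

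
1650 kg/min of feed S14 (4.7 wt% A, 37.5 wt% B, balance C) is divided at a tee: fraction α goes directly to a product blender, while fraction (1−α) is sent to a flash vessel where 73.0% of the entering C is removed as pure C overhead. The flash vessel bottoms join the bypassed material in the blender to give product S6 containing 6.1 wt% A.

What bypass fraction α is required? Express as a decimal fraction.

All 1650×0.047 = 77.55 kg/min of A reaches S6, so S6 = 77.55/0.061 = 1271.3 kg/min and vapour = 378.69 kg/min.
The evaporator receives (1−α)·1650 of feed at 0.578 C and removes 0.730 of that C:
0.730×0.578×(1−α)×1650 = 378.69
(1−α) = 378.69/696.2 = 0.5439;  α = 0.4561.

0.456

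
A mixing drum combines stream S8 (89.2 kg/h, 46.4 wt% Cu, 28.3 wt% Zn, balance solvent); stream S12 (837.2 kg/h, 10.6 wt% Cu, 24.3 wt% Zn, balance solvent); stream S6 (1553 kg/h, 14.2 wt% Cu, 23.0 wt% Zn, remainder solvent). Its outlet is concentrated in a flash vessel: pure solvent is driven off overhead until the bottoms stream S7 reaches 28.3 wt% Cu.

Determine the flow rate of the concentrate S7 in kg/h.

Cu entering = 89.2×0.464 + 837.2×0.106 + 1553×0.142 = 350.66 kg/h.
All Cu reports to S7, so S7 = 350.66/0.283 = 1239.1 kg/h.

1239 kg/h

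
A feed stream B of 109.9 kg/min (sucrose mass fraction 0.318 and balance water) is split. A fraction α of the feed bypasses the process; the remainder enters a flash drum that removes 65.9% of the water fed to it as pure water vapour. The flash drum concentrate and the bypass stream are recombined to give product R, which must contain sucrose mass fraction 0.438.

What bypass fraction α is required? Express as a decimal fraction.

All 109.9×0.318 = 34.948 kg/min of sucrose reaches R, so R = 34.948/0.438 = 79.79 kg/min and vapour = 30.11 kg/min.
The evaporator receives (1−α)·109.9 of feed at 0.682 water and removes 0.659 of that water:
0.659×0.682×(1−α)×109.9 = 30.11
(1−α) = 30.11/49.393 = 0.6096;  α = 0.3904.

0.390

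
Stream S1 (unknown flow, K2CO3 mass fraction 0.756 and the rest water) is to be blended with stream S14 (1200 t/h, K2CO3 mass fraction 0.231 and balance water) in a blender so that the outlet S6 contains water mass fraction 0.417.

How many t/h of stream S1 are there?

2442 t/h

Let S1 be the unknown flow. Total out = 1200 + S1.
water balance: 922.8 + 0.244·S1 = 0.417·(1200 + S1)
(0.244 − 0.417)·S1 = 0.417×1200 − 922.8 = -422.4
S1 = -422.4 / -0.173 = 2441.6 t/h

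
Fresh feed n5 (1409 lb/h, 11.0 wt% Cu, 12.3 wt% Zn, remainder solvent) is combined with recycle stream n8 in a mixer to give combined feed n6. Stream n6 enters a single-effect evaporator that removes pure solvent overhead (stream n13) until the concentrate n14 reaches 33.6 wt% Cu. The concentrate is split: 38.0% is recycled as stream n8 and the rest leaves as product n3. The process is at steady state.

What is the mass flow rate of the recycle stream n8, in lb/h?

282.7 lb/h

Overall Cu balance (none leaves overhead): Cu in fresh feed = Cu in product, i.e. 1409×0.110 = (1−0.380)·n14·0.336.
n14 = 154.99/(0.336×0.620) = 744 lb/h.
Recycle n8 = 0.380×744 = 282.72 lb/h.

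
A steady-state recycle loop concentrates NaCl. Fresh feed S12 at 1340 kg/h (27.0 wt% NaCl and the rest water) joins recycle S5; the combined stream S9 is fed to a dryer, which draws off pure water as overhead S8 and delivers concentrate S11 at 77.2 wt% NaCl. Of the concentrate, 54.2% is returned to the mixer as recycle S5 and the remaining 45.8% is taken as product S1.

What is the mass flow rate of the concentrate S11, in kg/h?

Overall NaCl balance (none leaves overhead): NaCl in fresh feed = NaCl in product, i.e. 1340×0.270 = (1−0.542)·S11·0.772.
S11 = 361.8/(0.772×0.458) = 1023.3 kg/h.

1023 kg/h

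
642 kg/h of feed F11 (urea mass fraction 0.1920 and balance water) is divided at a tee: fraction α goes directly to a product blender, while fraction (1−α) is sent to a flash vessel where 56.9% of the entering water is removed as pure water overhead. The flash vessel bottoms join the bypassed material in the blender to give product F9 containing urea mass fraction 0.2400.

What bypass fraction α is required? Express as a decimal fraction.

All 642×0.192 = 123.26 kg/h of urea reaches F9, so F9 = 123.26/0.240 = 513.6 kg/h and vapour = 128.4 kg/h.
The evaporator receives (1−α)·642 of feed at 0.808 water and removes 0.569 of that water:
0.569×0.808×(1−α)×642 = 128.4
(1−α) = 128.4/295.16 = 0.4350;  α = 0.5650.

0.565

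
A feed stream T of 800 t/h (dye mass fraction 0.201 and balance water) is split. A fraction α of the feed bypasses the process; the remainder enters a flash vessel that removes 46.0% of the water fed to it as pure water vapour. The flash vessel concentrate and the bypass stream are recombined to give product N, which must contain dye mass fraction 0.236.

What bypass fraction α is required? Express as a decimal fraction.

0.596

All 800×0.201 = 160.8 t/h of dye reaches N, so N = 160.8/0.236 = 681.36 t/h and vapour = 118.64 t/h.
The evaporator receives (1−α)·800 of feed at 0.799 water and removes 0.460 of that water:
0.460×0.799×(1−α)×800 = 118.64
(1−α) = 118.64/294.03 = 0.4035;  α = 0.5965.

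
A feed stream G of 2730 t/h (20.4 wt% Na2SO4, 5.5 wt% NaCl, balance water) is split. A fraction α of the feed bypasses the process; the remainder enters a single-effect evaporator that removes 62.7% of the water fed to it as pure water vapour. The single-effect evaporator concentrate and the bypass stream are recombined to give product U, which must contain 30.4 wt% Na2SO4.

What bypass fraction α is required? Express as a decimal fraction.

0.292

All 2730×0.204 = 556.92 t/h of Na2SO4 reaches U, so U = 556.92/0.304 = 1832 t/h and vapour = 898.03 t/h.
The evaporator receives (1−α)·2730 of feed at 0.741 water and removes 0.627 of that water:
0.627×0.741×(1−α)×2730 = 898.03
(1−α) = 898.03/1268.4 = 0.7080;  α = 0.2920.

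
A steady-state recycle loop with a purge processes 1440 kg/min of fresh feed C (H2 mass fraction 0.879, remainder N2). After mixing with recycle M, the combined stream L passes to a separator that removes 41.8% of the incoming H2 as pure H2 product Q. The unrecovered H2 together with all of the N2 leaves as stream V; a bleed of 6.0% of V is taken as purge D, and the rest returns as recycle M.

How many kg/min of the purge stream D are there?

271.8 kg/min

N2 enters only via C and leaves only via the purge: 1440×0.121 = 0.060×(N2 in V), and the separator passes all N2, so N2 in L = N2 in V = 2904 kg/min.
H2 in L: m_A = 1440×0.879 + (1−0.060)·(1−0.418)·m_A, so m_A = 1265.8/0.4529 = 2794.7 kg/min.
V = (1−0.418)×2794.7 + 2904 = 4530.5 kg/min.
Purge D = 0.060×4530.5 = 271.83 kg/min.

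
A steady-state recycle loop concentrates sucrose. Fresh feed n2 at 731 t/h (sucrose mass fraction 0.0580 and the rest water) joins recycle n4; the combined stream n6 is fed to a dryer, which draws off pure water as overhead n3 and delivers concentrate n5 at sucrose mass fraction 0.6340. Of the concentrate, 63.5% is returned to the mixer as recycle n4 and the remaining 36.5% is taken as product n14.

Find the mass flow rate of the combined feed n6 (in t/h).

847.3 t/h

Overall sucrose balance (none leaves overhead): sucrose in fresh feed = sucrose in product, i.e. 731×0.058 = (1−0.635)·n5·0.634.
n5 = 42.398/(0.634×0.365) = 183.22 t/h.
Recycle n4 = 0.635×183.22 = 116.34 t/h.
Combined feed n6 = 731 + 116.34 = 847.34 t/h.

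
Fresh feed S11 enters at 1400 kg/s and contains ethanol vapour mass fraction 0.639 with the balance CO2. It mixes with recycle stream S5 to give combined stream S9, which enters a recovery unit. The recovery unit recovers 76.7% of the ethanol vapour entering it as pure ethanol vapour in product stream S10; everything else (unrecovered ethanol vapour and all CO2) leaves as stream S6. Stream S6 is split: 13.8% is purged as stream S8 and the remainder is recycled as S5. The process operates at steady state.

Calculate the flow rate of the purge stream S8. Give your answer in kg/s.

CO2 enters only via S11 and leaves only via the purge: 1400×0.361 = 0.138×(CO2 in S6), and the recovery unit passes all CO2, so CO2 in S9 = CO2 in S6 = 3662.3 kg/s.
ethanol vapour in S9: m_A = 1400×0.639 + (1−0.138)·(1−0.767)·m_A, so m_A = 894.6/0.7992 = 1119.4 kg/s.
S6 = (1−0.767)×1119.4 + 3662.3 = 3923.1 kg/s.
Purge S8 = 0.138×3923.1 = 541.39 kg/s.

541.4 kg/s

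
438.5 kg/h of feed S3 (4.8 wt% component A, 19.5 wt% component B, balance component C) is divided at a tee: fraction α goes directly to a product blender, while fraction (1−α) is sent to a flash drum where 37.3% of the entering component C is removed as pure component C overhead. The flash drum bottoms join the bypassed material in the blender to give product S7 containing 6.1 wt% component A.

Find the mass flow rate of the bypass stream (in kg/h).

107.5 kg/h

All 438.5×0.048 = 21.048 kg/h of component A reaches S7, so S7 = 21.048/0.061 = 345.05 kg/h and vapour = 93.451 kg/h.
The evaporator receives (1−α)·438.5 of feed at 0.757 component C and removes 0.373 of that component C:
0.373×0.757×(1−α)×438.5 = 93.451
(1−α) = 93.451/123.82 = 0.7548;  α = 0.2452.
Bypass flow = 0.2452×438.5 = 107.54 kg/h.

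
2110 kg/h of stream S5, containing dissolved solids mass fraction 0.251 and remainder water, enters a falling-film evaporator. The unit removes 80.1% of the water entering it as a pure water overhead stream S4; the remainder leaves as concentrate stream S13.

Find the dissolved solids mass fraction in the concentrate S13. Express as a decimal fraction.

0.627

dissolved solids is not removed: 2110×0.251 = 529.61 kg/h of dissolved solids enters S13.
water entering = 2110×0.749 = 1580.4 kg/h; overhead removed = 0.801×1580.4 = 1265.9 kg/h.
Concentrate = 2110 − 1265.9 = 844.11 kg/h.
Mass fraction = 529.61/844.11 = 0.627.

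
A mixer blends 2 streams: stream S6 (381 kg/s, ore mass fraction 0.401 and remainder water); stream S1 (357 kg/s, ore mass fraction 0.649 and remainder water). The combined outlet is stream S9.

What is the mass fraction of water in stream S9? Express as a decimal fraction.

0.479

Total flow out = 381 + 357 = 738 kg/s.
water in = 381×0.599 + 357×0.351 = 353.53 kg/s.
water mass fraction in S9 = 353.53/738 = 0.479.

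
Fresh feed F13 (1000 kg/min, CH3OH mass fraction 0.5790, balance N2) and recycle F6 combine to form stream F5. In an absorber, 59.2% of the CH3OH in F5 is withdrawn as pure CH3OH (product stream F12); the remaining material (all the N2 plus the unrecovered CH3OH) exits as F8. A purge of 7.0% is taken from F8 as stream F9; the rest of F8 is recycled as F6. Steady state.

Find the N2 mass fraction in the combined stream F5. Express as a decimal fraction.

N2 enters only via F13 and leaves only via the purge: 1000×0.421 = 0.070×(N2 in F8), and the absorber passes all N2, so N2 in F5 = N2 in F8 = 6014.3 kg/min.
CH3OH in F5: m_A = 1000×0.579 + (1−0.070)·(1−0.592)·m_A, so m_A = 579/0.6206 = 933.03 kg/min.
F5 = 933.03 + 6014.3 = 6947.3 kg/min.
N2 fraction in F5 = 6014.3/6947.3 = 0.8657.

0.8657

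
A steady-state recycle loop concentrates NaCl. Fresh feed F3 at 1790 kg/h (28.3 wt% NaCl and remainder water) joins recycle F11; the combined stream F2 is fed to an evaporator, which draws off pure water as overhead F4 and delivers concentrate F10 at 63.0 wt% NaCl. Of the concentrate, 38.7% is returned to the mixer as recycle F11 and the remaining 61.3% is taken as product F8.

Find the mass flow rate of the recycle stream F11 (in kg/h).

507.6 kg/h

Overall NaCl balance (none leaves overhead): NaCl in fresh feed = NaCl in product, i.e. 1790×0.283 = (1−0.387)·F10·0.630.
F10 = 506.57/(0.630×0.613) = 1311.7 kg/h.
Recycle F11 = 0.387×1311.7 = 507.63 kg/h.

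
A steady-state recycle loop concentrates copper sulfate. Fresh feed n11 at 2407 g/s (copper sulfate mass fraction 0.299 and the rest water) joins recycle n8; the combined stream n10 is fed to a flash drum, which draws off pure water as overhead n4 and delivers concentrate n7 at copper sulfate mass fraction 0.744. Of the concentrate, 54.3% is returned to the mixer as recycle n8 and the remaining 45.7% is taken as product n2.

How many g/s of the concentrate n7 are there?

Overall copper sulfate balance (none leaves overhead): copper sulfate in fresh feed = copper sulfate in product, i.e. 2407×0.299 = (1−0.543)·n7·0.744.
n7 = 719.69/(0.744×0.457) = 2116.7 g/s.

2117 g/s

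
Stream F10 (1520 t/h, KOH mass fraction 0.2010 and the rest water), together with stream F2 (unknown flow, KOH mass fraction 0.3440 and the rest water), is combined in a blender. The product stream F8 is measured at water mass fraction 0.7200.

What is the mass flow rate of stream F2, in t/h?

1876 t/h

Let F2 be the unknown flow. Total out = 1520 + F2.
water balance: 1214.5 + 0.656·F2 = 0.720·(1520 + F2)
(0.656 − 0.720)·F2 = 0.720×1520 − 1214.5 = -120.08
F2 = -120.08 / -0.064 = 1876.3 t/h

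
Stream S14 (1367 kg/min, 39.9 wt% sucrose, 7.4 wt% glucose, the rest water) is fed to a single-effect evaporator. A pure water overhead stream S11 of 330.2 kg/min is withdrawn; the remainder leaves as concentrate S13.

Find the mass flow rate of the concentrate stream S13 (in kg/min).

1037 kg/min

Concentrate = 1367 − 330.2 = 1036.8 kg/min.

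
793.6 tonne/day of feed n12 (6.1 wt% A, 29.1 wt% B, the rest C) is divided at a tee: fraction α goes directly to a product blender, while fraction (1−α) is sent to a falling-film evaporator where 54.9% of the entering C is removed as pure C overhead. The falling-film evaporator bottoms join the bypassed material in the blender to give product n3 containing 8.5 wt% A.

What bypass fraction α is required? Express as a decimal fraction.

0.206

All 793.6×0.061 = 48.41 tonne/day of A reaches n3, so n3 = 48.41/0.085 = 569.52 tonne/day and vapour = 224.08 tonne/day.
The evaporator receives (1−α)·793.6 of feed at 0.648 C and removes 0.549 of that C:
0.549×0.648×(1−α)×793.6 = 224.08
(1−α) = 224.08/282.32 = 0.7937;  α = 0.2063.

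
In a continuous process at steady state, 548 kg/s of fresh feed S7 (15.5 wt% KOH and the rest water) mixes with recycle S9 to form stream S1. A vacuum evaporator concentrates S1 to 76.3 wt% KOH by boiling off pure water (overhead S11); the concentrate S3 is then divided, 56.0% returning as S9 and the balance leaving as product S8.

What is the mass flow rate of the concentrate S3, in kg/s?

253 kg/s

Overall KOH balance (none leaves overhead): KOH in fresh feed = KOH in product, i.e. 548×0.155 = (1−0.560)·S3·0.763.
S3 = 84.94/(0.763×0.440) = 253.01 kg/s.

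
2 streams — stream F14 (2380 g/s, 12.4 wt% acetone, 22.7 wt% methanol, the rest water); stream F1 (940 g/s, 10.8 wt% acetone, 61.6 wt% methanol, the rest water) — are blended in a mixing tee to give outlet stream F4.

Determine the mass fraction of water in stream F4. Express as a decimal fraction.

Total flow out = 2380 + 940 = 3320 g/s.
water in = 2380×0.649 + 940×0.276 = 1804.1 g/s.
water mass fraction in F4 = 1804.1/3320 = 0.5434.

0.5434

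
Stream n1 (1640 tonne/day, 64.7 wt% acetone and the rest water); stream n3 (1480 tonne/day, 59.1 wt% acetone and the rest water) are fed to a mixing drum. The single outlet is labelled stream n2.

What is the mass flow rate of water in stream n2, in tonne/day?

1184 tonne/day

water out = water in = 1640×0.353 + 1480×0.409 = 1184.2 tonne/day.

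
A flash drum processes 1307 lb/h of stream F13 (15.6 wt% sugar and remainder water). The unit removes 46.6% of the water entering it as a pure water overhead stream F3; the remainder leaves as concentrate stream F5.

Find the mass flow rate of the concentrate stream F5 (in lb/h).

793 lb/h

water entering = 1307×0.844 = 1103.1 lb/h; overhead removed = 0.466×1103.1 = 514.05 lb/h.
Concentrate = 1307 − 514.05 = 792.95 lb/h.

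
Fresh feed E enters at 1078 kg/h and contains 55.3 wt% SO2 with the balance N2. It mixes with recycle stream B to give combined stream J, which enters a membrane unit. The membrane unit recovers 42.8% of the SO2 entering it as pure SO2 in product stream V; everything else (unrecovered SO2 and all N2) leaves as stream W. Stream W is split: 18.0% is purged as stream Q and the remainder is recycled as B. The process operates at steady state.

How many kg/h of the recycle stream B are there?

N2 enters only via E and leaves only via the purge: 1078×0.447 = 0.180×(N2 in W), and the membrane unit passes all N2, so N2 in J = N2 in W = 2677 kg/h.
SO2 in J: m_A = 1078×0.553 + (1−0.180)·(1−0.428)·m_A, so m_A = 596.13/0.5310 = 1122.7 kg/h.
W = (1−0.428)×1122.7 + 2677 = 3319.2 kg/h.
Recycle B = (1−0.180)×3319.2 = 2721.8 kg/h.

2722 kg/h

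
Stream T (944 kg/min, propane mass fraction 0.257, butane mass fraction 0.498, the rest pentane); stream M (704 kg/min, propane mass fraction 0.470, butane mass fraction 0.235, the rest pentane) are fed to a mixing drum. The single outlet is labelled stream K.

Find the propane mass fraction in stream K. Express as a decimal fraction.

0.348

Total flow out = 944 + 704 = 1648 kg/min.
propane in = 944×0.257 + 704×0.470 = 573.49 kg/min.
propane mass fraction in K = 573.49/1648 = 0.348.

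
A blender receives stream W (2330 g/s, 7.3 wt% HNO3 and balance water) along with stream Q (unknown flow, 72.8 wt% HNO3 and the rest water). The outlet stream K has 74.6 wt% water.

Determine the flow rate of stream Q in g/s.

Let Q be the unknown flow. Total out = 2330 + Q.
water balance: 2159.9 + 0.272·Q = 0.746·(2330 + Q)
(0.272 − 0.746)·Q = 0.746×2330 − 2159.9 = -421.73
Q = -421.73 / -0.474 = 889.73 g/s

889.7 g/s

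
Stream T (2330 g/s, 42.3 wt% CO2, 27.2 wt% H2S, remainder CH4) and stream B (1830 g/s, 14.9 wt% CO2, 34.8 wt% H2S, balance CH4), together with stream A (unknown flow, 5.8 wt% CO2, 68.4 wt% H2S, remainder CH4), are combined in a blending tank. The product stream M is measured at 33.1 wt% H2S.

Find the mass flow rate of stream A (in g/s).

301.3 g/s

Let A be the unknown flow. Total out = 4160 + A.
H2S balance: 1270.6 + 0.684·A = 0.331·(4160 + A)
(0.684 − 0.331)·A = 0.331×4160 − 1270.6 = 106.36
A = 106.36 / 0.353 = 301.3 g/s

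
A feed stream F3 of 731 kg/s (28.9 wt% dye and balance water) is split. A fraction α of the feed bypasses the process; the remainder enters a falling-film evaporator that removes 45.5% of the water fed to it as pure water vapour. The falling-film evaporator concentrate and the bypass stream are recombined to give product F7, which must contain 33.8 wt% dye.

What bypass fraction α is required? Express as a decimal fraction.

All 731×0.289 = 211.26 kg/s of dye reaches F7, so F7 = 211.26/0.338 = 625.03 kg/s and vapour = 105.97 kg/s.
The evaporator receives (1−α)·731 of feed at 0.711 water and removes 0.455 of that water:
0.455×0.711×(1−α)×731 = 105.97
(1−α) = 105.97/236.48 = 0.4481;  α = 0.5519.

0.552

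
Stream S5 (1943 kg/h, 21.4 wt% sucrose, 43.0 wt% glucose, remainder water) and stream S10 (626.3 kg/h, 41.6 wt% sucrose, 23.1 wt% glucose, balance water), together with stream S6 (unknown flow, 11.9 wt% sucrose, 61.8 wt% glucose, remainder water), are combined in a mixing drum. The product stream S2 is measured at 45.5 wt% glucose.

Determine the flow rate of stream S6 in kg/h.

Let S6 be the unknown flow. Total out = 2569.3 + S6.
glucose balance: 980.17 + 0.618·S6 = 0.455·(2569.3 + S6)
(0.618 − 0.455)·S6 = 0.455×2569.3 − 980.17 = 188.87
S6 = 188.87 / 0.163 = 1158.7 kg/h

1159 kg/h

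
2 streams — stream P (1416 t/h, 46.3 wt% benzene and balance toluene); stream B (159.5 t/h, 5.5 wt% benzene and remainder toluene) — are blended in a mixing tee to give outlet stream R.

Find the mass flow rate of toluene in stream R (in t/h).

911.1 t/h

toluene out = toluene in = 1416×0.537 + 159.5×0.945 = 911.12 t/h.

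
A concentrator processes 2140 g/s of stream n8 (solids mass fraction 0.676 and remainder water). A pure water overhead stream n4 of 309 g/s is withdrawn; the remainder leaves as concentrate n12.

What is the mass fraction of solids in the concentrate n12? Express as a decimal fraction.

0.790

solids is not removed: 2140×0.676 = 1446.6 g/s of solids enters n12.
Concentrate = 2140 − 309 = 1831 g/s.
Mass fraction = 1446.6/1831 = 0.790.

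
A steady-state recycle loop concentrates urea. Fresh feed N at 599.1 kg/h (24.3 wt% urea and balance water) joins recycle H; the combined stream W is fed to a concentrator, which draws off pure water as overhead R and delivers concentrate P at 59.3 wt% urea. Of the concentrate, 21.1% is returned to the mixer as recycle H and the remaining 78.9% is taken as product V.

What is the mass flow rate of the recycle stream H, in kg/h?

Overall urea balance (none leaves overhead): urea in fresh feed = urea in product, i.e. 599.1×0.243 = (1−0.211)·P·0.593.
P = 145.58/(0.593×0.789) = 311.15 kg/h.
Recycle H = 0.211×311.15 = 65.653 kg/h.

65.65 kg/h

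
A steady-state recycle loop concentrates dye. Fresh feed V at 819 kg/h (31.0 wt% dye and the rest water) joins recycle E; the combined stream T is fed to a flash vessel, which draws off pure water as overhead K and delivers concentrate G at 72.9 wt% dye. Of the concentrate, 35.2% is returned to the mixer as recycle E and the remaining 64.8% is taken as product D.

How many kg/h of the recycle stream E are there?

Overall dye balance (none leaves overhead): dye in fresh feed = dye in product, i.e. 819×0.310 = (1−0.352)·G·0.729.
G = 253.89/(0.729×0.648) = 537.46 kg/h.
Recycle E = 0.352×537.46 = 189.18 kg/h.

189.2 kg/h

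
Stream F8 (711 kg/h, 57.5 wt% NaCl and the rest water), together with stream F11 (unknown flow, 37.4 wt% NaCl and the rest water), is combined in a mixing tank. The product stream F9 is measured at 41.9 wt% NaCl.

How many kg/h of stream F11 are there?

2465 kg/h

Let F11 be the unknown flow. Total out = 711 + F11.
NaCl balance: 408.82 + 0.374·F11 = 0.419·(711 + F11)
(0.374 − 0.419)·F11 = 0.419×711 − 408.82 = -110.92
F11 = -110.92 / -0.045 = 2464.8 kg/h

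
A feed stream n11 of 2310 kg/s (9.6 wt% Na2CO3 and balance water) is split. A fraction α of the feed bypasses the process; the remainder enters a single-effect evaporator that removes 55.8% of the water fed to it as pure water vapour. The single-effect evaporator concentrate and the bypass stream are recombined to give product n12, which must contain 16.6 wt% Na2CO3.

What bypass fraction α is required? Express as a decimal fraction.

0.164

All 2310×0.096 = 221.76 kg/s of Na2CO3 reaches n12, so n12 = 221.76/0.166 = 1335.9 kg/s and vapour = 974.1 kg/s.
The evaporator receives (1−α)·2310 of feed at 0.904 water and removes 0.558 of that water:
0.558×0.904×(1−α)×2310 = 974.1
(1−α) = 974.1/1165.2 = 0.8360;  α = 0.1640.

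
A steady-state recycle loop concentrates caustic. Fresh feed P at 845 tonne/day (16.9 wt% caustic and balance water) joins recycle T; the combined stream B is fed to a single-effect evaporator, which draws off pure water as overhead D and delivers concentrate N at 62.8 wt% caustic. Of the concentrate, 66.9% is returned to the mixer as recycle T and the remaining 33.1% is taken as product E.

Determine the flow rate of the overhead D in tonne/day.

Overall caustic balance (none leaves overhead): caustic in fresh feed = caustic in product, i.e. 845×0.169 = (1−0.669)·N·0.628.
N = 142.81/(0.628×0.331) = 687 tonne/day.
Recycle T = 0.669×687 = 459.6 tonne/day.
Combined feed B = 845 + 459.6 = 1304.6 tonne/day.
Overhead D = B − N = 1304.6 − 687 = 617.6 tonne/day.

617.6 tonne/day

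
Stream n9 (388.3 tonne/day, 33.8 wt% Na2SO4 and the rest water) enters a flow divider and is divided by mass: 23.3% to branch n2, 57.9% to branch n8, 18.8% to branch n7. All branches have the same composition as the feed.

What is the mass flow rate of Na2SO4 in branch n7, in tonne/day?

Branch n7 total = 0.188×388.3 = 73 tonne/day.
Na2SO4 in n7 = 0.338×73 = 24.674 tonne/day.

24.67 tonne/day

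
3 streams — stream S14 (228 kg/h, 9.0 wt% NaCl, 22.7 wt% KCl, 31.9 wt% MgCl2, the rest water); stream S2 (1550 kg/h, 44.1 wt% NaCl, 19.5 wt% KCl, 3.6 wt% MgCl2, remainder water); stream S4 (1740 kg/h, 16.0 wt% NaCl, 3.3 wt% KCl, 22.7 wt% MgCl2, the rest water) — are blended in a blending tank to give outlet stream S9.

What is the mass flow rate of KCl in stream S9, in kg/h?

KCl out = KCl in = 228×0.227 + 1550×0.195 + 1740×0.033 = 411.43 kg/h.

411.4 kg/h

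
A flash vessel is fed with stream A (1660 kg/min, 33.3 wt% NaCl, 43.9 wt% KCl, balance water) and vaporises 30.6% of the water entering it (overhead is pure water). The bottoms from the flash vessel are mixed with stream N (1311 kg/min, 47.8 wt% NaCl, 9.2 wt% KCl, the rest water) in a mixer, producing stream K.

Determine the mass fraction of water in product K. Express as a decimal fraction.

Vapour removed = 0.306×0.228×1660 = 115.81 kg/min; concentrate = 1544.2 kg/min.
water reaching the mixer = 262.67 (from concentrate) + 1311×0.430 = 826.4 kg/min.
Product flow = 1544.2 + 1311 = 2855.2 kg/min; water fraction = 0.2894.

0.2894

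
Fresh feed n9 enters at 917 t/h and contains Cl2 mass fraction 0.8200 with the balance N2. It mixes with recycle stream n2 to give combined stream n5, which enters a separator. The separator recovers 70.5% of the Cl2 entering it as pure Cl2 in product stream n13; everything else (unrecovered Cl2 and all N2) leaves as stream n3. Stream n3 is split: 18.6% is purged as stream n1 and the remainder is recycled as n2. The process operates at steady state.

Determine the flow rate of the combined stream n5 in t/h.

N2 enters only via n9 and leaves only via the purge: 917×0.180 = 0.186×(N2 in n3), and the separator passes all N2, so N2 in n5 = N2 in n3 = 887.42 t/h.
Cl2 in n5: m_A = 917×0.820 + (1−0.186)·(1−0.705)·m_A, so m_A = 751.94/0.7599 = 989.56 t/h.
n5 = 989.56 + 887.42 = 1877 t/h.

1877 t/h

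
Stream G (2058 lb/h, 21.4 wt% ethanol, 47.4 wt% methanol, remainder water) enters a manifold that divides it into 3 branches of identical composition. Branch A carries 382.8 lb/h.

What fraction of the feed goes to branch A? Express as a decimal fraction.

0.186

Fraction to A = 382.8/2058 = 0.1860.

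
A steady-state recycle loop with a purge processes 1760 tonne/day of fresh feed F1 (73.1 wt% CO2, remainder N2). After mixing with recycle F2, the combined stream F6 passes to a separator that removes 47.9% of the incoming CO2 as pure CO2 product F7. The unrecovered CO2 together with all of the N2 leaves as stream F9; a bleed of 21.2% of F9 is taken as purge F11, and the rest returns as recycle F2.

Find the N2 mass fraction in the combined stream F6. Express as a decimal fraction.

N2 enters only via F1 and leaves only via the purge: 1760×0.269 = 0.212×(N2 in F9), and the separator passes all N2, so N2 in F6 = N2 in F9 = 2233.2 tonne/day.
CO2 in F6: m_A = 1760×0.731 + (1−0.212)·(1−0.479)·m_A, so m_A = 1286.6/0.5895 = 2182.6 tonne/day.
F6 = 2182.6 + 2233.2 = 4415.8 tonne/day.
N2 fraction in F6 = 2233.2/4415.8 = 0.5057.

0.5057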